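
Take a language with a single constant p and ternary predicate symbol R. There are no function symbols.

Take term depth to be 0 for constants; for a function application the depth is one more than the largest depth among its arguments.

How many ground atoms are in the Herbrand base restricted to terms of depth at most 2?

First count ground terms of depth ≤ 2.
With no function symbols every ground term is a constant, so there is exactly 1 ground term at every depth bound.
N_0 = 1
N_1 = 1
N_2 = 1
Explicitly: p.
So |H| = 1.
A ground atom is a predicate applied to a tuple of terms from H, so the count is the sum over predicates of |H|^arity:
  R: 1^3 = 1
Total ground atoms: 1.

1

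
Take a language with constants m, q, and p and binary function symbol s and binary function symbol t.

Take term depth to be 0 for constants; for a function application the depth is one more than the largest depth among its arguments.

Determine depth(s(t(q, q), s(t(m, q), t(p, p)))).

3

depth(t(q, q)) = 1 + max(0, 0) = 1
depth(t(m, q)) = 1 + max(0, 0) = 1
depth(t(p, p)) = 1 + max(0, 0) = 1
depth(s(t(m, q), t(p, p))) = 1 + max(1, 1) = 2
depth(s(t(q, q), s(t(m, q), t(p, p)))) = 1 + max(1, 2) = 3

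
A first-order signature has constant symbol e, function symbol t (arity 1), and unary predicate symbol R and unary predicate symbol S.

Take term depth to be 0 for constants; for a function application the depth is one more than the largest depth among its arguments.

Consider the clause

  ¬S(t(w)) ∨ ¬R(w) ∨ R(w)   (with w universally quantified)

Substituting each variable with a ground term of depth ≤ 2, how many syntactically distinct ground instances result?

Ground terms of depth ≤ 2:
  Count level by level. With function symbols t/1, the terms of depth ≤ k are the 1 constant together with each function applied to depth-≤(k−1) tuples, so N_k = 1 + N_{k-1}.
  N_0 = 1
  N_1 = 1 + 1 = 2
  N_2 = 1 + 2 = 3
  Explicitly: e, t(e), t(t(e)).
So there are 3 ground terms available for substitution.
There is 1 variable to instantiate (w),  occurring in at least one literal, so different choices give different ground instances.
Number of ground instances = 3.

3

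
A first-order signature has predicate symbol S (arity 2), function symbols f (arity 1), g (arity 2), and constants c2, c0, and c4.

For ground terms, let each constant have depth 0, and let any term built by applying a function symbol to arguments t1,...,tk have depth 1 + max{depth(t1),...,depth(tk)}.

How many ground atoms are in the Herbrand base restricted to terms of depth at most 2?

First count ground terms of depth ≤ 2.
Write N_k for the number of ground terms of depth ≤ k. A term of depth ≤ k is either a constant or a function symbol applied to arguments of depth ≤ k−1, so N_k = 3 + N_{k-1} + N_{k-1}^2.
N_0 = 3
N_1 = 3 + 3 + 3^2 = 15
N_2 = 3 + 15 + 15^2 = 243
So |H| = 243.
For each predicate symbol, the number of ground atoms is |H| raised to its arity; summing:
  S: 243^2 = 59049
Total ground atoms: 59049.

59049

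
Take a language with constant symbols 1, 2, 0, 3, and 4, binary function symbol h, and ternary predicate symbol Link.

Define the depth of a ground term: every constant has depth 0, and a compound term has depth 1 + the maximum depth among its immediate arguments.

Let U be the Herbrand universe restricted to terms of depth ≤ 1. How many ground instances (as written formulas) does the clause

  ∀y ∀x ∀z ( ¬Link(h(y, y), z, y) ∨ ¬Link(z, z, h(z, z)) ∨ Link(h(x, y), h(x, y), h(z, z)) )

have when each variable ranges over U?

Ground terms of depth ≤ 1:
  If N_k denotes the number of depth-≤k ground terms, the 5 constants give N_0 = 5, and each function symbol of arity r contributes N_{k-1}^r new terms at level k: N_k = 5 + N_{k-1}^2.
  N_0 = 5
  N_1 = 5 + 5^2 = 30
So there are 30 ground terms available for substitution.
There are 3 variables to instantiate (y, x, z), each occurring in at least one literal, so different choices give different ground instances.
Number of ground instances = 30^3 = 27000.

27000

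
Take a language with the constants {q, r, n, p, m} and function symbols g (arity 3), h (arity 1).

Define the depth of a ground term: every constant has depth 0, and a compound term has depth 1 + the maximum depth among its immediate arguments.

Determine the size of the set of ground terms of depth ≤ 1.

Let N_k = |{terms of depth ≤ k}|. Then N_0 = 5 and N_k = 5 + N_{k-1}^3 + N_{k-1} for k ≥ 1 (one summand per function symbol, arity giving the exponent).
N_0 = 5
N_1 = 5 + 5^3 + 5 = 135

135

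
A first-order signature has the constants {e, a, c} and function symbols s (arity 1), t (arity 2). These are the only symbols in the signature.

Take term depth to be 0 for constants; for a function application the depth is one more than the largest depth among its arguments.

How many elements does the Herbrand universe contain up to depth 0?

Let N_k count ground terms of depth at most k. Each non-constant term of depth ≤ k is some function symbol applied to depth-≤(k−1) arguments, giving N_k = 3 + N_{k-1} + N_{k-1}^2.
N_0 = 3
Explicitly: e, a, c.

3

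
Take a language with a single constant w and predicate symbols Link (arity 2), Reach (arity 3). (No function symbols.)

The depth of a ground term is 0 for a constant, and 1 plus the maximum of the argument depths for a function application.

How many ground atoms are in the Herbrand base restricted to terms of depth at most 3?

2

First count ground terms of depth ≤ 3.
With no function symbols every ground term is a constant, so there is exactly 1 ground term at every depth bound.
N_0 = 1
N_1 = 1
N_2 = 1
N_3 = 1
Explicitly: w.
So |H| = 1.
A ground atom is a predicate applied to a tuple of terms from H, so the count is the sum over predicates of |H|^arity:
  Link: 1^2 = 1;  Reach: 1^3 = 1
Total ground atoms: 1 + 1 = 2.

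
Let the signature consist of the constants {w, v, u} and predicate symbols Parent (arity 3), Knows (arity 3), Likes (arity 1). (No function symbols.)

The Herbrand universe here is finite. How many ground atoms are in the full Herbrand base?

57

With no function symbols, the Herbrand universe is just the 3 constants.
Ground atoms per predicate: Parent: 3^3 = 27, Knows: 3^3 = 27, Likes: 3.
Herbrand base size = 27 + 27 + 3 = 57.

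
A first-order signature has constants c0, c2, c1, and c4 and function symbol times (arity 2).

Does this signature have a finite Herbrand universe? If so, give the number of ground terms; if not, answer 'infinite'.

The signature has at least one function symbol (times, arity 2) and at least one constant (c0).
Iterating times gives infinitely many distinct ground terms: c0, times(c0, c0), times(times(c0, c0), times(c0, c0)), ...
So the Herbrand universe is infinite.

infinite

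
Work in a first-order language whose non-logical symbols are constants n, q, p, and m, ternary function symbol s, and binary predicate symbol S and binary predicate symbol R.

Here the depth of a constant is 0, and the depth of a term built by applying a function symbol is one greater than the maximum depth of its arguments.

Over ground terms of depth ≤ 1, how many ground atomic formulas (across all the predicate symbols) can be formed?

First count ground terms of depth ≤ 1.
Count level by level. With function symbols s/3, the terms of depth ≤ k are the 4 constants together with each function applied to depth-≤(k−1) tuples, so N_k = 4 + N_{k-1}^3.
N_0 = 4
N_1 = 4 + 4^3 = 68
So |H| = 68.
Each predicate of arity r yields |H|^r ground atoms (one per choice of an r-tuple from H):
  S: 68^2 = 4624;  R: 68^2 = 4624
Total ground atoms: 4624 + 4624 = 9248.

9248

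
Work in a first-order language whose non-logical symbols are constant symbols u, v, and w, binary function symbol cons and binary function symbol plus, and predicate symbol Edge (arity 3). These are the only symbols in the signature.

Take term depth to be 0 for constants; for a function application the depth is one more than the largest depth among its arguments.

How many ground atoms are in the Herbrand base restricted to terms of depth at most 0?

27

First count ground terms of depth ≤ 0.
Write N_k for the number of ground terms of depth ≤ k. A term of depth ≤ k is either a constant or a function symbol applied to arguments of depth ≤ k−1, so N_k = 3 + N_{k-1}^2 + N_{k-1}^2.
N_0 = 3
Explicitly: u, v, w.
So |H| = 3.
Each predicate of arity r yields |H|^r ground atoms (one per choice of an r-tuple from H):
  Edge: 3^3 = 27
Total ground atoms: 27.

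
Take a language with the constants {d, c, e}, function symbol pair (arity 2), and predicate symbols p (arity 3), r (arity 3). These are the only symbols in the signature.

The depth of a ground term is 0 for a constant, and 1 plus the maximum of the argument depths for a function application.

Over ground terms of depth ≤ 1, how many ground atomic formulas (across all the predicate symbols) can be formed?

First count ground terms of depth ≤ 1.
If N_k denotes the number of depth-≤k ground terms, the 3 constants give N_0 = 3, and each function symbol of arity r contributes N_{k-1}^r new terms at level k: N_k = 3 + N_{k-1}^2.
N_0 = 3
N_1 = 3 + 3^2 = 12
Explicitly: d, c, e, pair(d, d), pair(d, c), pair(d, e), pair(c, d), pair(c, c), pair(c, e), pair(e, d), pair(e, c), pair(e, e).
So |H| = 12.
Ground atoms are formed by filling each argument slot of a predicate with a term from H, so an r-ary predicate gives |H|^r atoms:
  p: 12^3 = 1728;  r: 12^3 = 1728
Total ground atoms: 1728 + 1728 = 3456.

3456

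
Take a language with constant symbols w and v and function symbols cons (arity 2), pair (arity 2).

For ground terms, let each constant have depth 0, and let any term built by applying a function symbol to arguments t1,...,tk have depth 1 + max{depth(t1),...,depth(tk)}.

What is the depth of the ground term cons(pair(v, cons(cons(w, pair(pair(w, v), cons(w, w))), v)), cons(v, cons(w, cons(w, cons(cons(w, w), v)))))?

6

depth(pair(w, v)) = 1 + max(0, 0) = 1
depth(cons(w, w)) = 1 + max(0, 0) = 1
depth(pair(pair(w, v), cons(w, w))) = 1 + max(1, 1) = 2
depth(cons(w, pair(pair(w, v), cons(w, w)))) = 1 + max(0, 2) = 3
depth(cons(cons(w, pair(pair(w, v), cons(w, w))), v)) = 1 + max(3, 0) = 4
depth(pair(v, cons(cons(w, pair(pair(w, v), cons(w, w))), v))) = 1 + max(0, 4) = 5
depth(cons(cons(w, w), v)) = 1 + max(1, 0) = 2
depth(cons(w, cons(cons(w, w), v))) = 1 + max(0, 2) = 3
depth(cons(w, cons(w, cons(cons(w, w), v)))) = 1 + max(0, 3) = 4
depth(cons(v, cons(w, cons(w, cons(cons(w, w), v))))) = 1 + max(0, 4) = 5
depth(cons(pair(v, cons(cons(w, pair(pair(w, v), cons(w, w))), v)), cons(v, cons(w, cons(w, cons(cons(w, w), v)))))) = 1 + max(5, 5) = 6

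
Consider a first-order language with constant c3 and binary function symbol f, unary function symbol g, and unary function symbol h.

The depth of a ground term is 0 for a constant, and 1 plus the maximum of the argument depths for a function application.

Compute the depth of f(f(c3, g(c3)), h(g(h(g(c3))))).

depth(g(c3)) = 1 + depth(c3) = 1 + 0 = 1
depth(f(c3, g(c3))) = 1 + max(0, 1) = 2
depth(h(g(c3))) = 1 + depth(g(c3)) = 1 + 1 = 2
depth(g(h(g(c3)))) = 1 + depth(h(g(c3))) = 1 + 2 = 3
depth(h(g(h(g(c3))))) = 1 + depth(g(h(g(c3)))) = 1 + 3 = 4
depth(f(f(c3, g(c3)), h(g(h(g(c3)))))) = 1 + max(2, 4) = 5

5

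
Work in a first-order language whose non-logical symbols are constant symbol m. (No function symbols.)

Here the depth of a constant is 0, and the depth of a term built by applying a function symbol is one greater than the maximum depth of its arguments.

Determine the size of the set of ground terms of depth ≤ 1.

With no function symbols every ground term is a constant, so there is exactly 1 ground term at every depth bound.
N_0 = 1
N_1 = 1

1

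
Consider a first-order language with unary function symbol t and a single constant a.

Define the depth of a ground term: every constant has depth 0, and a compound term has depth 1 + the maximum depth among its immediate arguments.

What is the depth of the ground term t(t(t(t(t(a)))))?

depth(t(a)) = 1 + depth(a) = 1 + 0 = 1
depth(t(t(a))) = 1 + depth(t(a)) = 1 + 1 = 2
depth(t(t(t(a)))) = 1 + depth(t(t(a))) = 1 + 2 = 3
depth(t(t(t(t(a))))) = 1 + depth(t(t(t(a)))) = 1 + 3 = 4
depth(t(t(t(t(t(a)))))) = 1 + depth(t(t(t(t(a))))) = 1 + 4 = 5

5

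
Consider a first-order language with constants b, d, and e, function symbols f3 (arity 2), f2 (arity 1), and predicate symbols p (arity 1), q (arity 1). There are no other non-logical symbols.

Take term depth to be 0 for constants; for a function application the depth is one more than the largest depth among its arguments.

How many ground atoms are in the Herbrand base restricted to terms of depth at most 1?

First count ground terms of depth ≤ 1.
Let N_k count ground terms of depth at most k. Each non-constant term of depth ≤ k is some function symbol applied to depth-≤(k−1) arguments, giving N_k = 3 + N_{k-1}^2 + N_{k-1}.
N_0 = 3
N_1 = 3 + 3^2 + 3 = 15
So |H| = 15.
Each predicate of arity r yields |H|^r ground atoms (one per choice of an r-tuple from H):
  p: 15;  q: 15
Total ground atoms: 15 + 15 = 30.

30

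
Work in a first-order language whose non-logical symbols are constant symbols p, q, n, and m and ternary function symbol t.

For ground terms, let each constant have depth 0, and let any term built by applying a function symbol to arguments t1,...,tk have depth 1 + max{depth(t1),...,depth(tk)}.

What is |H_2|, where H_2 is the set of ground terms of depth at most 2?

Count level by level. With function symbols t/3, the terms of depth ≤ k are the 4 constants together with each function applied to depth-≤(k−1) tuples, so N_k = 4 + N_{k-1}^3.
N_0 = 4
N_1 = 4 + 4^3 = 68
N_2 = 4 + 68^3 = 314436

314436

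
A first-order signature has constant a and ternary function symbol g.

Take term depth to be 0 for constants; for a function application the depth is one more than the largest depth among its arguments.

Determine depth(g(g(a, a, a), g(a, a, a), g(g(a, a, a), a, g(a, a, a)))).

3

depth(g(a, a, a)) = 1 + max(0, 0, 0) = 1
depth(g(g(a, a, a), a, g(a, a, a))) = 1 + max(1, 0, 1) = 2
depth(g(g(a, a, a), g(a, a, a), g(g(a, a, a), a, g(a, a, a)))) = 1 + max(1, 1, 2) = 3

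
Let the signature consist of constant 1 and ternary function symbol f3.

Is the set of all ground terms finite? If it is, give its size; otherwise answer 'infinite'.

infinite

The signature has at least one function symbol (f3, arity 3) and at least one constant (1).
Iterating f3 gives infinitely many distinct ground terms: 1, f3(1, 1, 1), f3(f3(1, 1, 1), f3(1, 1, 1), f3(1, 1, 1)), ...
So the Herbrand universe is infinite.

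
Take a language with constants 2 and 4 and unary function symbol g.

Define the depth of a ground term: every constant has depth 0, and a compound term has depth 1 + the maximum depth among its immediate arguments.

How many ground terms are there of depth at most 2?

Write N_k for the number of ground terms of depth ≤ k. A term of depth ≤ k is either a constant or a function symbol applied to arguments of depth ≤ k−1, so N_k = 2 + N_{k-1}.
N_0 = 2
N_1 = 2 + 2 = 4
N_2 = 2 + 4 = 6

6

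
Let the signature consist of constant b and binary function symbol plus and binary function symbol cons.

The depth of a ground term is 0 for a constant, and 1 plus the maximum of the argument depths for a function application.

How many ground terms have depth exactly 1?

Let N_k count ground terms of depth at most k. Each non-constant term of depth ≤ k is some function symbol applied to depth-≤(k−1) arguments, giving N_k = 1 + N_{k-1}^2 + N_{k-1}^2.
N_0 = 1
N_1 = 1 + 1^2 + 1^2 = 3
Terms of depth exactly 1: N_1 − N_0 = 3 − 1 = 2.

2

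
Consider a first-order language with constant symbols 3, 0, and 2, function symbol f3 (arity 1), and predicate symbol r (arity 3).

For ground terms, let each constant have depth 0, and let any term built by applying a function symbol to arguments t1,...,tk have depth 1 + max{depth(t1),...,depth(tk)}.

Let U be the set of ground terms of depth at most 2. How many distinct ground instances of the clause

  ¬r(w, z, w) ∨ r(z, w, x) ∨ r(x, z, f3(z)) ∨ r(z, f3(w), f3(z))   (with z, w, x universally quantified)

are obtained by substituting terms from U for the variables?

Ground terms of depth ≤ 2:
  Write N_k for the number of ground terms of depth ≤ k. A term of depth ≤ k is either a constant or a function symbol applied to arguments of depth ≤ k−1, so N_k = 3 + N_{k-1}.
  N_0 = 3
  N_1 = 3 + 3 = 6
  N_2 = 3 + 6 = 9
  Explicitly: 3, 0, 2, f3(3), f3(0), f3(2), f3(f3(3)), f3(f3(0)), f3(f3(2)).
So there are 9 ground terms available for substitution.
Each of z, w, x ranges independently over the available ground terms, and distinct assignments produce distinct instances.
Number of ground instances = 9^3 = 729.

729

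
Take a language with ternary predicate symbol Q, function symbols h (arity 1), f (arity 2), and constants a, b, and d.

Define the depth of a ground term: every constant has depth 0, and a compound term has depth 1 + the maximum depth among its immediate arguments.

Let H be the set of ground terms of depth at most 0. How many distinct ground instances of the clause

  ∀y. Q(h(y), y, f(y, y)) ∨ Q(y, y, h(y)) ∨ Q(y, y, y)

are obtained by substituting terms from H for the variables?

Ground terms of depth ≤ 0:
  Count level by level. With function symbols h/1, f/2, the terms of depth ≤ k are the 3 constants together with each function applied to depth-≤(k−1) tuples, so N_k = 3 + N_{k-1} + N_{k-1}^2.
  N_0 = 3
So there are 3 ground terms available for substitution.
The clause has 1 distinct variable (y), which appears in the body. In the free term algebra distinct substitutions yield syntactically distinct ground instances.
Number of ground instances = 3.

3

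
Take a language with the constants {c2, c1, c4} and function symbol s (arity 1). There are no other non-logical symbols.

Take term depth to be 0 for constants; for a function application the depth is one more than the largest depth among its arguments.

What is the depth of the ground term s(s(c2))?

depth(s(c2)) = 1 + depth(c2) = 1 + 0 = 1
depth(s(s(c2))) = 1 + depth(s(c2)) = 1 + 1 = 2

2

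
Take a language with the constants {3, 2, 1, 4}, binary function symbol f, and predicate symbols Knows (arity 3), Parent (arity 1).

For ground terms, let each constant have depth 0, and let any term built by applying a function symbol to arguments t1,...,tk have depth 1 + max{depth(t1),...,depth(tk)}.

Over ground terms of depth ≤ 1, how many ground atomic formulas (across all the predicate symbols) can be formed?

8020

First count ground terms of depth ≤ 1.
If N_k denotes the number of depth-≤k ground terms, the 4 constants give N_0 = 4, and each function symbol of arity r contributes N_{k-1}^r new terms at level k: N_k = 4 + N_{k-1}^2.
N_0 = 4
N_1 = 4 + 4^2 = 20
So |H| = 20.
A ground atom is a predicate applied to a tuple of terms from H, so the count is the sum over predicates of |H|^arity:
  Knows: 20^3 = 8000;  Parent: 20
Total ground atoms: 8000 + 20 = 8020.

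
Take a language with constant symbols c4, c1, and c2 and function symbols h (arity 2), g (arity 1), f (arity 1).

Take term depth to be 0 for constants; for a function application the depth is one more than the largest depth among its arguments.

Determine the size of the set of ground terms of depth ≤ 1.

Let N_k count ground terms of depth at most k. Each non-constant term of depth ≤ k is some function symbol applied to depth-≤(k−1) arguments, giving N_k = 3 + N_{k-1}^2 + N_{k-1} + N_{k-1}.
N_0 = 3
N_1 = 3 + 3^2 + 3 + 3 = 18

18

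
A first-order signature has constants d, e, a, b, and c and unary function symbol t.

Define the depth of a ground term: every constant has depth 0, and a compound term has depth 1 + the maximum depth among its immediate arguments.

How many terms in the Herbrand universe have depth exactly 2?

5

Let N_k count ground terms of depth at most k. Each non-constant term of depth ≤ k is some function symbol applied to depth-≤(k−1) arguments, giving N_k = 5 + N_{k-1}.
N_0 = 5
N_1 = 5 + 5 = 10
N_2 = 5 + 10 = 15
Terms of depth exactly 2: N_2 − N_1 = 15 − 10 = 5.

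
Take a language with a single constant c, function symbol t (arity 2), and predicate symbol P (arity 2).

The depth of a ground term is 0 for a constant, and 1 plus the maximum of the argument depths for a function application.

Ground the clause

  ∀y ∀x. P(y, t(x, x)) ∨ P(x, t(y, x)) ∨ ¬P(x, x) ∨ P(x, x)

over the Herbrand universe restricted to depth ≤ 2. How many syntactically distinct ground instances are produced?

25

Ground terms of depth ≤ 2:
  If N_k denotes the number of depth-≤k ground terms, the 1 constant gives N_0 = 1, and each function symbol of arity r contributes N_{k-1}^r new terms at level k: N_k = 1 + N_{k-1}^2.
  N_0 = 1
  N_1 = 1 + 1^2 = 2
  N_2 = 1 + 2^2 = 5
  Explicitly: c, t(c, c), t(c, t(c, c)), t(t(c, c), c), t(t(c, c), t(c, c)).
So there are 5 ground terms available for substitution.
The body mentions every one of the 2 quantified variables; since ground terms form a free algebra, no two substitutions collapse to the same formula.
Number of ground instances = 5^2 = 25.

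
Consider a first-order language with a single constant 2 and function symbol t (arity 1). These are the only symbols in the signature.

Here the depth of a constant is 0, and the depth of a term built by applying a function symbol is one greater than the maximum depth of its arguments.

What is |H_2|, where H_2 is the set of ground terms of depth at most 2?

3

Write N_k for the number of ground terms of depth ≤ k. A term of depth ≤ k is either a constant or a function symbol applied to arguments of depth ≤ k−1, so N_k = 1 + N_{k-1}.
N_0 = 1
N_1 = 1 + 1 = 2
N_2 = 1 + 2 = 3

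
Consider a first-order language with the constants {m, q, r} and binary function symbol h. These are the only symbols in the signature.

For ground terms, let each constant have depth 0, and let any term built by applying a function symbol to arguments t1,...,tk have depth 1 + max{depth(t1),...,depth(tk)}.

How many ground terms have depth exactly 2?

135

Count level by level. With function symbols h/2, the terms of depth ≤ k are the 3 constants together with each function applied to depth-≤(k−1) tuples, so N_k = 3 + N_{k-1}^2.
N_0 = 3
N_1 = 3 + 3^2 = 12
N_2 = 3 + 12^2 = 147
Terms of depth exactly 2: N_2 − N_1 = 147 − 12 = 135.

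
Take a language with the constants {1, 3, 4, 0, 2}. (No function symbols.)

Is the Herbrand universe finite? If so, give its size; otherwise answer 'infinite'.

There are no function symbols, so every ground term is one of the 5 constants.
The Herbrand universe is {1, 3, 4, 0, 2}, which is finite with 5 elements.

5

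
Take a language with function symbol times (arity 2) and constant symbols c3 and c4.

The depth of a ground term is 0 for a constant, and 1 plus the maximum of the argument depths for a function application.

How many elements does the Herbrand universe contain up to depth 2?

If N_k denotes the number of depth-≤k ground terms, the 2 constants give N_0 = 2, and each function symbol of arity r contributes N_{k-1}^r new terms at level k: N_k = 2 + N_{k-1}^2.
N_0 = 2
N_1 = 2 + 2^2 = 6
N_2 = 2 + 6^2 = 38

38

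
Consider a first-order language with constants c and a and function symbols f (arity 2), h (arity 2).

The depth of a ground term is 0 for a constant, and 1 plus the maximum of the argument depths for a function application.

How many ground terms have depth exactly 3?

81408

Let N_k = |{terms of depth ≤ k}|. Then N_0 = 2 and N_k = 2 + N_{k-1}^2 + N_{k-1}^2 for k ≥ 1 (one summand per function symbol, arity giving the exponent).
N_0 = 2
N_1 = 2 + 2^2 + 2^2 = 10
N_2 = 2 + 10^2 + 10^2 = 202
N_3 = 2 + 202^2 + 202^2 = 81610
Terms of depth exactly 3: N_3 − N_2 = 81610 − 202 = 81408.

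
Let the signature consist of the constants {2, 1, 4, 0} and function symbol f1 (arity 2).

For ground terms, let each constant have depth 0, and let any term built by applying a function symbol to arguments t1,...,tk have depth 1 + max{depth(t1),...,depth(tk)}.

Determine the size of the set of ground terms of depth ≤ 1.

If N_k denotes the number of depth-≤k ground terms, the 4 constants give N_0 = 4, and each function symbol of arity r contributes N_{k-1}^r new terms at level k: N_k = 4 + N_{k-1}^2.
N_0 = 4
N_1 = 4 + 4^2 = 20

20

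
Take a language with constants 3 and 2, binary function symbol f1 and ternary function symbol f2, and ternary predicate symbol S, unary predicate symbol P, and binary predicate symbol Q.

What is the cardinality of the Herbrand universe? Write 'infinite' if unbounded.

infinite

The signature has at least one function symbol (f1, arity 2) and at least one constant (3).
Iterating f1 gives infinitely many distinct ground terms: 3, f1(3, 3), f1(f1(3, 3), f1(3, 3)), ...
So the Herbrand universe is infinite.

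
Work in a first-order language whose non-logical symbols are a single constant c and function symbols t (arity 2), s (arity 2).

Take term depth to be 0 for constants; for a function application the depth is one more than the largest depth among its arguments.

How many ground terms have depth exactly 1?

Let N_k = |{terms of depth ≤ k}|. Then N_0 = 1 and N_k = 1 + N_{k-1}^2 + N_{k-1}^2 for k ≥ 1 (one summand per function symbol, arity giving the exponent).
N_0 = 1
N_1 = 1 + 1^2 + 1^2 = 3
Terms of depth exactly 1: N_1 − N_0 = 3 − 1 = 2.

2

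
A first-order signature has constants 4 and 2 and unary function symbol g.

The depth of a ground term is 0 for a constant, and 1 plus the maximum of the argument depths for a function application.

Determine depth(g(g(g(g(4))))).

depth(g(4)) = 1 + depth(4) = 1 + 0 = 1
depth(g(g(4))) = 1 + depth(g(4)) = 1 + 1 = 2
depth(g(g(g(4)))) = 1 + depth(g(g(4))) = 1 + 2 = 3
depth(g(g(g(g(4))))) = 1 + depth(g(g(g(4)))) = 1 + 3 = 4

4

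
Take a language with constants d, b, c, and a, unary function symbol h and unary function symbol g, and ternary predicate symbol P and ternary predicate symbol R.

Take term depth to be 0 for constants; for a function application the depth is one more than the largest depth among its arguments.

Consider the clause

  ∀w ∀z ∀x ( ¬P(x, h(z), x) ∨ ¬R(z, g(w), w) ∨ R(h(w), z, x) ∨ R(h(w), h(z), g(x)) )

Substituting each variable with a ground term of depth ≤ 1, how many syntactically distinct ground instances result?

1728

Ground terms of depth ≤ 1:
  Write N_k for the number of ground terms of depth ≤ k. A term of depth ≤ k is either a constant or a function symbol applied to arguments of depth ≤ k−1, so N_k = 4 + N_{k-1} + N_{k-1}.
  N_0 = 4
  N_1 = 4 + 4 + 4 = 12
So there are 12 ground terms available for substitution.
The body mentions every one of the 3 quantified variables; since ground terms form a free algebra, no two substitutions collapse to the same formula.
Number of ground instances = 12^3 = 1728.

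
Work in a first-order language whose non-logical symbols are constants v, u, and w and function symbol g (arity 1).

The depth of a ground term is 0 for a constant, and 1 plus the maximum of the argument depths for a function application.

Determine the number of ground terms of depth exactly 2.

Let N_k = |{terms of depth ≤ k}|. Then N_0 = 3 and N_k = 3 + N_{k-1} for k ≥ 1 (one summand per function symbol, arity giving the exponent).
N_0 = 3
N_1 = 3 + 3 = 6
N_2 = 3 + 6 = 9
Terms of depth exactly 2: N_2 − N_1 = 9 − 6 = 3.

3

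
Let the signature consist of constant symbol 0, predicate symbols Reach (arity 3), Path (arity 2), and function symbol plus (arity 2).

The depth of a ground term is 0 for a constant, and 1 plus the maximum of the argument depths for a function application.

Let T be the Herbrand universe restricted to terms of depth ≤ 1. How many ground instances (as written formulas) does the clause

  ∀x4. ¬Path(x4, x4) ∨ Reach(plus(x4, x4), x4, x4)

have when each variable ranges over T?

2

Ground terms of depth ≤ 1:
  Write N_k for the number of ground terms of depth ≤ k. A term of depth ≤ k is either a constant or a function symbol applied to arguments of depth ≤ k−1, so N_k = 1 + N_{k-1}^2.
  N_0 = 1
  N_1 = 1 + 1^2 = 2
So there are 2 ground terms available for substitution.
There is 1 variable to instantiate (x4),  occurring in at least one literal, so different choices give different ground instances.
Number of ground instances = 2.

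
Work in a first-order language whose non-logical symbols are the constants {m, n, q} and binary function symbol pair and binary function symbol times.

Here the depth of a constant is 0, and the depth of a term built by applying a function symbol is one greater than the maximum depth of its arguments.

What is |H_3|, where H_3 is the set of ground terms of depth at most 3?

Let N_k = |{terms of depth ≤ k}|. Then N_0 = 3 and N_k = 3 + N_{k-1}^2 + N_{k-1}^2 for k ≥ 1 (one summand per function symbol, arity giving the exponent).
N_0 = 3
N_1 = 3 + 3^2 + 3^2 = 21
N_2 = 3 + 21^2 + 21^2 = 885
N_3 = 3 + 885^2 + 885^2 = 1566453

1566453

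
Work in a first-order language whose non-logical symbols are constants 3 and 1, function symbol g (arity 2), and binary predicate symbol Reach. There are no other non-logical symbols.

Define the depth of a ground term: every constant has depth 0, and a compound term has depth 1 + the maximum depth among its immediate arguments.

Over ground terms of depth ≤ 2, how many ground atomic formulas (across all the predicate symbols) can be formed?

First count ground terms of depth ≤ 2.
Let N_k count ground terms of depth at most k. Each non-constant term of depth ≤ k is some function symbol applied to depth-≤(k−1) arguments, giving N_k = 2 + N_{k-1}^2.
N_0 = 2
N_1 = 2 + 2^2 = 6
N_2 = 2 + 6^2 = 38
So |H| = 38.
Each predicate of arity r yields |H|^r ground atoms (one per choice of an r-tuple from H):
  Reach: 38^2 = 1444
Total ground atoms: 1444.

1444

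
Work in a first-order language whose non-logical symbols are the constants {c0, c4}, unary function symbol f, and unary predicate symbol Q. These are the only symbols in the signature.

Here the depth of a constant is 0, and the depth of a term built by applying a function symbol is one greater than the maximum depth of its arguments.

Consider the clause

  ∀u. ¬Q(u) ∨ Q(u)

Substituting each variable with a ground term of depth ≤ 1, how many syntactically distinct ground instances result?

Ground terms of depth ≤ 1:
  If N_k denotes the number of depth-≤k ground terms, the 2 constants give N_0 = 2, and each function symbol of arity r contributes N_{k-1}^r new terms at level k: N_k = 2 + N_{k-1}.
  N_0 = 2
  N_1 = 2 + 2 = 4
So there are 4 ground terms available for substitution.
The variable u ranges independently over the available ground terms, and distinct assignments produce distinct instances.
Number of ground instances = 4.

4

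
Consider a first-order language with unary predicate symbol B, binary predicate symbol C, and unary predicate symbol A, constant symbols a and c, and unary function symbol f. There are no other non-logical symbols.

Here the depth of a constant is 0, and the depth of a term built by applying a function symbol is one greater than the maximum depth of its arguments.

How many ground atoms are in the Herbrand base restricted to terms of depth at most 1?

24

First count ground terms of depth ≤ 1.
Let N_k count ground terms of depth at most k. Each non-constant term of depth ≤ k is some function symbol applied to depth-≤(k−1) arguments, giving N_k = 2 + N_{k-1}.
N_0 = 2
N_1 = 2 + 2 = 4
Explicitly: a, c, f(a), f(c).
So |H| = 4.
Ground atoms are formed by filling each argument slot of a predicate with a term from H, so an r-ary predicate gives |H|^r atoms:
  B: 4;  C: 4^2 = 16;  A: 4
Total ground atoms: 4 + 16 + 4 = 24.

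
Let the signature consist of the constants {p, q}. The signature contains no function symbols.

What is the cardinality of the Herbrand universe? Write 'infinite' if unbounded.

2

There are no function symbols, so every ground term is one of the 2 constants.
The Herbrand universe is {p, q}, which is finite with 2 elements.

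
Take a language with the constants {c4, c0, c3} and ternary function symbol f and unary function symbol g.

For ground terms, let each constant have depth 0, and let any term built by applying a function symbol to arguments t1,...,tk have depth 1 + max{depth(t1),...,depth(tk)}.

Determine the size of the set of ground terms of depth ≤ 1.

Let N_k count ground terms of depth at most k. Each non-constant term of depth ≤ k is some function symbol applied to depth-≤(k−1) arguments, giving N_k = 3 + N_{k-1}^3 + N_{k-1}.
N_0 = 3
N_1 = 3 + 3^3 + 3 = 33

33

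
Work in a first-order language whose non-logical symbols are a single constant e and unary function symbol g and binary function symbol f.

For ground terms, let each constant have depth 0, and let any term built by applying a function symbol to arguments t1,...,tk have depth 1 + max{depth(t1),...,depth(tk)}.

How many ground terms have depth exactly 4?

Let N_k count ground terms of depth at most k. Each non-constant term of depth ≤ k is some function symbol applied to depth-≤(k−1) arguments, giving N_k = 1 + N_{k-1} + N_{k-1}^2.
N_0 = 1
N_1 = 1 + 1 + 1^2 = 3
N_2 = 1 + 3 + 3^2 = 13
N_3 = 1 + 13 + 13^2 = 183
N_4 = 1 + 183 + 183^2 = 33673
Terms of depth exactly 4: N_4 − N_3 = 33673 − 183 = 33490.

33490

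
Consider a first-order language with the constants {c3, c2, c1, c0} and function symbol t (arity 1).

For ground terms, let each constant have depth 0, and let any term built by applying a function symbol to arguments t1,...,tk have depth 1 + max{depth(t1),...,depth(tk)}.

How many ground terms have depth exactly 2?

Let N_k count ground terms of depth at most k. Each non-constant term of depth ≤ k is some function symbol applied to depth-≤(k−1) arguments, giving N_k = 4 + N_{k-1}.
N_0 = 4
N_1 = 4 + 4 = 8
N_2 = 4 + 8 = 12
Terms of depth exactly 2: N_2 − N_1 = 12 − 8 = 4.

4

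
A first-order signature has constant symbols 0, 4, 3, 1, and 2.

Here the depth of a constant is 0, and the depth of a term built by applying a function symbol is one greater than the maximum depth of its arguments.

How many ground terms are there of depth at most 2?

With no function symbols every ground term is a constant, so there are exactly 5 ground terms at every depth bound.
N_0 = 5
N_1 = 5
N_2 = 5
Explicitly: 0, 4, 3, 1, 2.

5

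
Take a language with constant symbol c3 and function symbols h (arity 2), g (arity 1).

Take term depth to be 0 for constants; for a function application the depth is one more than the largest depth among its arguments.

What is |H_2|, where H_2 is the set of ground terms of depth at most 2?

If N_k denotes the number of depth-≤k ground terms, the 1 constant gives N_0 = 1, and each function symbol of arity r contributes N_{k-1}^r new terms at level k: N_k = 1 + N_{k-1}^2 + N_{k-1}.
N_0 = 1
N_1 = 1 + 1^2 + 1 = 3
N_2 = 1 + 3^2 + 3 = 13

13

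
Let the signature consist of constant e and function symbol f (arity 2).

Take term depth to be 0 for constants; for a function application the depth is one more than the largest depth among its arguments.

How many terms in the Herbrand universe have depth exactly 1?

1

Let N_k = |{terms of depth ≤ k}|. Then N_0 = 1 and N_k = 1 + N_{k-1}^2 for k ≥ 1 (one summand per function symbol, arity giving the exponent).
N_0 = 1
N_1 = 1 + 1^2 = 2
Terms of depth exactly 1: N_1 − N_0 = 2 − 1 = 1.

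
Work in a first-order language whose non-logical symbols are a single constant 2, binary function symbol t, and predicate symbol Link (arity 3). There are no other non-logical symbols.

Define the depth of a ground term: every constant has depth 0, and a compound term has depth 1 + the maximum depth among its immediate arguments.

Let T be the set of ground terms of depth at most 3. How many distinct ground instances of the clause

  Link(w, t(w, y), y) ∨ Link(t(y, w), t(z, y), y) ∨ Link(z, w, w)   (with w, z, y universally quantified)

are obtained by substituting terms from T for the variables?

Ground terms of depth ≤ 3:
  Count level by level. With function symbols t/2, the terms of depth ≤ k are the 1 constant together with each function applied to depth-≤(k−1) tuples, so N_k = 1 + N_{k-1}^2.
  N_0 = 1
  N_1 = 1 + 1^2 = 2
  N_2 = 1 + 2^2 = 5
  N_3 = 1 + 5^2 = 26
So there are 26 ground terms available for substitution.
The body mentions every one of the 3 quantified variables; since ground terms form a free algebra, no two substitutions collapse to the same formula.
Number of ground instances = 26^3 = 17576.

17576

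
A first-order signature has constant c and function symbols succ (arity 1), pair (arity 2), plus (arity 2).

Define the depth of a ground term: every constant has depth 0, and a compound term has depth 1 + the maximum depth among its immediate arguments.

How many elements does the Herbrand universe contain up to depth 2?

Count level by level. With function symbols succ/1, pair/2, plus/2, the terms of depth ≤ k are the 1 constant together with each function applied to depth-≤(k−1) tuples, so N_k = 1 + N_{k-1} + N_{k-1}^2 + N_{k-1}^2.
N_0 = 1
N_1 = 1 + 1 + 1^2 + 1^2 = 4
N_2 = 1 + 4 + 4^2 + 4^2 = 37

37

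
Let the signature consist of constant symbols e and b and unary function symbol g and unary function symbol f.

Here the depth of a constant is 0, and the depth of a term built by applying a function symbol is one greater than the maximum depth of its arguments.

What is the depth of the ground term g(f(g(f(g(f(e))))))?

6

depth(f(e)) = 1 + depth(e) = 1 + 0 = 1
depth(g(f(e))) = 1 + depth(f(e)) = 1 + 1 = 2
depth(f(g(f(e)))) = 1 + depth(g(f(e))) = 1 + 2 = 3
depth(g(f(g(f(e))))) = 1 + depth(f(g(f(e)))) = 1 + 3 = 4
depth(f(g(f(g(f(e)))))) = 1 + depth(g(f(g(f(e))))) = 1 + 4 = 5
depth(g(f(g(f(g(f(e))))))) = 1 + depth(f(g(f(g(f(e)))))) = 1 + 5 = 6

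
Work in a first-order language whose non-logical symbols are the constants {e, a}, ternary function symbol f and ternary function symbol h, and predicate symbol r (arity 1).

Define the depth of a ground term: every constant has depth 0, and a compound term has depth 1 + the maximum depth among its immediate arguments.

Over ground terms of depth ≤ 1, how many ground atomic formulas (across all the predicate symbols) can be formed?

First count ground terms of depth ≤ 1.
Count level by level. With function symbols f/3, h/3, the terms of depth ≤ k are the 2 constants together with each function applied to depth-≤(k−1) tuples, so N_k = 2 + N_{k-1}^3 + N_{k-1}^3.
N_0 = 2
N_1 = 2 + 2^3 + 2^3 = 18
So |H| = 18.
A ground atom is a predicate applied to a tuple of terms from H, so the count is the sum over predicates of |H|^arity:
  r: 18
Total ground atoms: 18.

18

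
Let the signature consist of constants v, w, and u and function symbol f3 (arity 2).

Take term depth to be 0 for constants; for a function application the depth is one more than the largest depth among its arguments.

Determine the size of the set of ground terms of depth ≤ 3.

Count level by level. With function symbols f3/2, the terms of depth ≤ k are the 3 constants together with each function applied to depth-≤(k−1) tuples, so N_k = 3 + N_{k-1}^2.
N_0 = 3
N_1 = 3 + 3^2 = 12
N_2 = 3 + 12^2 = 147
N_3 = 3 + 147^2 = 21612

21612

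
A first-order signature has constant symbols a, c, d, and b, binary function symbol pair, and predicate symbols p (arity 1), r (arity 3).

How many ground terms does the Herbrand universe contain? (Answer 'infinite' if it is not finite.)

infinite

The signature has at least one function symbol (pair, arity 2) and at least one constant (a).
Iterating pair gives infinitely many distinct ground terms: a, pair(a, a), pair(pair(a, a), pair(a, a)), ...
So the Herbrand universe is infinite.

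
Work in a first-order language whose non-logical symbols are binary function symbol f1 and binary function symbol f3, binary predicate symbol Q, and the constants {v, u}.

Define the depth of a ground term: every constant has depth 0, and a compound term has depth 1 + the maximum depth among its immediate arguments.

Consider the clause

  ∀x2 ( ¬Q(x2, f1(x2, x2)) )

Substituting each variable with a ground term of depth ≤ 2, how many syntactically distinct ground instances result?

Ground terms of depth ≤ 2:
  If N_k denotes the number of depth-≤k ground terms, the 2 constants give N_0 = 2, and each function symbol of arity r contributes N_{k-1}^r new terms at level k: N_k = 2 + N_{k-1}^2 + N_{k-1}^2.
  N_0 = 2
  N_1 = 2 + 2^2 + 2^2 = 10
  N_2 = 2 + 10^2 + 10^2 = 202
So there are 202 ground terms available for substitution.
The clause has 1 distinct variable (x2), which appears in the body. In the free term algebra distinct substitutions yield syntactically distinct ground instances.
Number of ground instances = 202.

202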